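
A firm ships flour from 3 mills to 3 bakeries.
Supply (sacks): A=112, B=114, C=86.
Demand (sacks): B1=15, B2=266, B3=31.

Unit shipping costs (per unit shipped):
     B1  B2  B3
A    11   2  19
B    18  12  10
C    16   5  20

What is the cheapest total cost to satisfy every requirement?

An optimal shipping plan:
  A–B2: 112 × 2 = 224
  B–B1: 15 × 18 = 270
  B–B2: 68 × 12 = 816
  B–B3: 31 × 10 = 310
  C–B2: 86 × 5 = 430
Total = 224 + 270 + 816 + 310 + 430 = 2050.

2050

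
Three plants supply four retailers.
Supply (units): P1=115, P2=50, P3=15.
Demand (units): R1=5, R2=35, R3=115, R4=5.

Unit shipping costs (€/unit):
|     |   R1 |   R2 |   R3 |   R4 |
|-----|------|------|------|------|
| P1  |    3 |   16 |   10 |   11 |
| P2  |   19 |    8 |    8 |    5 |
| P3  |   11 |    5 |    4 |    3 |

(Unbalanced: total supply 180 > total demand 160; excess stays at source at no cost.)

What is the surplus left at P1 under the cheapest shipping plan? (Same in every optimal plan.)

Minimum-cost shipments:
  P1->R1: 5 units
  P1->R3: 90 units
  P2->R2: 35 units
  P2->R3: 10 units
  P2->R4: 5 units
  P3->R3: 15 units
Total cost = €1360.
P1 ships 95 of its 115, leaving 20.

20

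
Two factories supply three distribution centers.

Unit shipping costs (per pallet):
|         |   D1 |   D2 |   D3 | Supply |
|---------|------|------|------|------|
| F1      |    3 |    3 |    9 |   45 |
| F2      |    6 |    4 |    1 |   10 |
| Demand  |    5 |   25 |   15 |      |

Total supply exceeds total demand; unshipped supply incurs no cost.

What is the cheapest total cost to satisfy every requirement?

145

A cheapest plan:
  F1–D1: 5 × 3 = 15
  F1–D2: 25 × 3 = 75
  F1–D3: 5 × 9 = 45
  F2–D3: 10 × 1 = 10
Total = 15 + 75 + 45 + 10 = 145.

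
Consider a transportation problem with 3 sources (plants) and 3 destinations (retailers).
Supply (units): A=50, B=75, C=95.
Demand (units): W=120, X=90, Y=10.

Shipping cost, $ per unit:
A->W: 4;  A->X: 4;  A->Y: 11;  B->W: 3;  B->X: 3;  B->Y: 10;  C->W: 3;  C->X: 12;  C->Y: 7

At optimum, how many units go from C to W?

Solving gives:
  A–X: 50 × $4 = $200
  B–W: 35 × $3 = $105
  B–X: 40 × $3 = $120
  C–W: 85 × $3 = $255
  C–Y: 10 × $7 = $70
Total cost = $750.
So C→W carries 85 units.

85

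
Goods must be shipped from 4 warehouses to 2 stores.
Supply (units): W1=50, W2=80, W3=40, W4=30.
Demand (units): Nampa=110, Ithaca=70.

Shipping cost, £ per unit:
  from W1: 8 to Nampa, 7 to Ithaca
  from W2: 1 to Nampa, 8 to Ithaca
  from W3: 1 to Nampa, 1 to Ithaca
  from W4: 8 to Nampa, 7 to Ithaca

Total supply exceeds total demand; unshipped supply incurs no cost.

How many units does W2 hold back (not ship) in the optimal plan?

0

An optimal plan:
  W1→Ithaca: 50 units
  W2→Nampa: 80 units
  W3→Nampa: 30 units
  W3→Ithaca: 10 units
  W4→Ithaca: 10 units
Total cost = £540.
W2 ships 80 of its 80, leaving 0.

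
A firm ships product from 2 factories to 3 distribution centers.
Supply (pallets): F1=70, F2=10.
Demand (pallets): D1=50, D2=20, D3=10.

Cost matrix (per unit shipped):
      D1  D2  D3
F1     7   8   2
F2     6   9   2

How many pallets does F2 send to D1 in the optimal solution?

10

Solving gives:
  F1–D1: 40 × 7 = 280
  F1–D2: 20 × 8 = 160
  F1–D3: 10 × 2 = 20
  F2–D1: 10 × 6 = 60
Total cost = 520.
So F2→D1 carries 10 pallets.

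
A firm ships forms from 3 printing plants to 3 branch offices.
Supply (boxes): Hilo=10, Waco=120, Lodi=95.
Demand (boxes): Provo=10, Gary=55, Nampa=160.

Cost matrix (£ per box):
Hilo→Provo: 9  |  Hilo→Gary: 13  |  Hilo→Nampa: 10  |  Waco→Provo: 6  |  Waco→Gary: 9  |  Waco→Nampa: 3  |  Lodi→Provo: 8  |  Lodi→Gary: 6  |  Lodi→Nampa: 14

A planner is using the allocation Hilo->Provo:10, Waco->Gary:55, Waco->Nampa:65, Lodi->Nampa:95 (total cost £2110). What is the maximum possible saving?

Current plan cost = 10·9 + 55·9 + 65·3 + 95·14 = £2110.
Optimal plan:
  Hilo–Nampa: 10 × £10 = £100
  Waco–Nampa: 120 × £3 = £360
  Lodi–Provo: 10 × £8 = £80
  Lodi–Gary: 55 × £6 = £330
  Lodi–Nampa: 30 × £14 = £420
Optimal cost = £1290.
Saving = 2110 − 1290 = £820.

820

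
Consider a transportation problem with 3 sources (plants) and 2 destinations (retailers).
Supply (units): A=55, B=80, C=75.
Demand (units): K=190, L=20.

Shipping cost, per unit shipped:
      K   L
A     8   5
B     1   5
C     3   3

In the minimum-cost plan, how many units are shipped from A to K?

35

The minimum-cost plan:
  A to K: 35 × 8 = 280
  A to L: 20 × 5 = 100
  B to K: 80 × 1 = 80
  C to K: 75 × 3 = 225
Total cost = 685.
So A→K carries 35 units.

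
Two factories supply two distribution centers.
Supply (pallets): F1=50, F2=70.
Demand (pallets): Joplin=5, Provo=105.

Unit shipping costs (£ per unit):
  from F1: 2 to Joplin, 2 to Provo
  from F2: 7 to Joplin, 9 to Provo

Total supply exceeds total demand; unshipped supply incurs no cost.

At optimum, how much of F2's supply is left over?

10

An optimal plan:
  F1→Provo: 50 × £2 = £100
  F2→Joplin: 5 × £7 = £35
  F2→Provo: 55 × £9 = £495
Total cost = £630.
F2 ships 60 of its 70, leaving 10.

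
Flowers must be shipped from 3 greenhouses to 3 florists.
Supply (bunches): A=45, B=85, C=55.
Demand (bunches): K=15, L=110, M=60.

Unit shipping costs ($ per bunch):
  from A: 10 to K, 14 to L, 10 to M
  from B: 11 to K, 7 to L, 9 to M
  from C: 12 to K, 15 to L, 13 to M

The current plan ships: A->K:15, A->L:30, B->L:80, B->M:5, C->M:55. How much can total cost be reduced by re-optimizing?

95

Current plan cost = 15·10 + 30·14 + 80·7 + 5·9 + 55·13 = $1890.
Optimal plan:
  A->M: 45 × $10 = $450
  B->L: 85 × $7 = $595
  C->K: 15 × $12 = $180
  C->L: 25 × $15 = $375
  C->M: 15 × $13 = $195
Optimal cost = $1795.
Saving = 1890 − 1795 = $95.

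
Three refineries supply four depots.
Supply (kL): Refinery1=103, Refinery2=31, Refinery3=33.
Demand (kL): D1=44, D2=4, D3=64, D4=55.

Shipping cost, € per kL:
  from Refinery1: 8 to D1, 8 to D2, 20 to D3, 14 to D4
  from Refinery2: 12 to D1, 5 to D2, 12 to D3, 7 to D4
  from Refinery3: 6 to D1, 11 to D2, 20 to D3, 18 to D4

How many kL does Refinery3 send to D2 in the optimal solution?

Optimal shipments:
  Refinery1–D1: 11 × €8 = €88
  Refinery1–D2: 4 × €8 = €32
  Refinery1–D3: 33 × €20 = €660
  Refinery1–D4: 55 × €14 = €770
  Refinery2–D3: 31 × €12 = €372
  Refinery3–D1: 33 × €6 = €198
Total cost = €2120.
The route Refinery3→D2 is not used.

0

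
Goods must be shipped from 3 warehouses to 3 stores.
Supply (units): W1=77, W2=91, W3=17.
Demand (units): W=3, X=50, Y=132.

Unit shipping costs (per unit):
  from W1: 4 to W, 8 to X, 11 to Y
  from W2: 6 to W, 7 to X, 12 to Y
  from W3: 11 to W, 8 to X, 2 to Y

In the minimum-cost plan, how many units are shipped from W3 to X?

0

The minimum-cost plan:
  W1 to W: 3 units
  W1 to Y: 74 units
  W2 to X: 50 units
  W2 to Y: 41 units
  W3 to Y: 17 units
Total cost = 1702.
The route W3→X is not used.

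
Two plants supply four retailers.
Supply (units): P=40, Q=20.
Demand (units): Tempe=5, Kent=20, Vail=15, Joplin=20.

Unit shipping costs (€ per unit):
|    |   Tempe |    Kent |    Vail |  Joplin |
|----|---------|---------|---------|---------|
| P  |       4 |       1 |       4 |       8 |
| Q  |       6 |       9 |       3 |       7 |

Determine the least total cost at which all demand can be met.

240

Optimal allocation:
  P to Tempe: 5 units
  P to Kent: 20 units
  P to Vail: 15 units
  Q to Joplin: 20 units
Total cost = €240.
(Supply check: P ships 40; Q ships 20.)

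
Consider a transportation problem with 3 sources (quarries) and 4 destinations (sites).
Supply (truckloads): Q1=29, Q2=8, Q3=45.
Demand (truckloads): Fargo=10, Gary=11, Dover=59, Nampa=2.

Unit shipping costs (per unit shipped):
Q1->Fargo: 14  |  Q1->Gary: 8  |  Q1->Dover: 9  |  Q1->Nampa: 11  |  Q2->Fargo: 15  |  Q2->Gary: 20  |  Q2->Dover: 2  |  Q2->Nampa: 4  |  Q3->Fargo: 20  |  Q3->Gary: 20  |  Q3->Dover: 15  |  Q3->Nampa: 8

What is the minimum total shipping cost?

977

An optimal shipping plan:
  Q1 to Gary: 11 × 8 = 88
  Q1 to Dover: 18 × 9 = 162
  Q2 to Dover: 8 × 2 = 16
  Q3 to Fargo: 10 × 20 = 200
  Q3 to Dover: 33 × 15 = 495
  Q3 to Nampa: 2 × 8 = 16
Total = 88 + 162 + 16 + 200 + 495 + 16 = 977.
(Supply check: Q1 ships 29; Q2 ships 8; Q3 ships 45.)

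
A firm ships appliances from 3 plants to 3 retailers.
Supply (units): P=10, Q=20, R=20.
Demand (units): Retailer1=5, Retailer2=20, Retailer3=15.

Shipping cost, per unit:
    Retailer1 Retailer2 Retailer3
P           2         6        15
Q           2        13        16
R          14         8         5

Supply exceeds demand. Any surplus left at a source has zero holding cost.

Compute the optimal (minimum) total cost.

250

A cheapest plan:
  P->Retailer2: 10 × 6 = 60
  Q->Retailer1: 5 × 2 = 10
  Q->Retailer2: 5 × 13 = 65
  R->Retailer2: 5 × 8 = 40
  R->Retailer3: 15 × 5 = 75
Total = 60 + 10 + 65 + 40 + 75 = 250.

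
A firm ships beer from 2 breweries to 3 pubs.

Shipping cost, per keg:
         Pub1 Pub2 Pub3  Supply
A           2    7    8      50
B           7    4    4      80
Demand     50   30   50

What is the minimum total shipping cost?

Optimal allocation:
  A->Pub1: 50 × 2 = 100
  B->Pub2: 30 × 4 = 120
  B->Pub3: 50 × 4 = 200
Total = 100 + 120 + 200 = 420.

420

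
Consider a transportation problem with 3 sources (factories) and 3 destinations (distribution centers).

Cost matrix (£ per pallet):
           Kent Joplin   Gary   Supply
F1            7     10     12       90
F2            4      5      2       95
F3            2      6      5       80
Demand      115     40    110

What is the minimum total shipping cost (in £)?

1145

One minimum-cost allocation:
  F1–Kent: 50 × £7 = £350
  F1–Joplin: 40 × £10 = £400
  F2–Gary: 95 × £2 = £190
  F3–Kent: 65 × £2 = £130
  F3–Gary: 15 × £5 = £75
Total = 350 + 400 + 190 + 130 + 75 = £1145.
(Supply check: F1 ships 90; F2 ships 95; F3 ships 80.)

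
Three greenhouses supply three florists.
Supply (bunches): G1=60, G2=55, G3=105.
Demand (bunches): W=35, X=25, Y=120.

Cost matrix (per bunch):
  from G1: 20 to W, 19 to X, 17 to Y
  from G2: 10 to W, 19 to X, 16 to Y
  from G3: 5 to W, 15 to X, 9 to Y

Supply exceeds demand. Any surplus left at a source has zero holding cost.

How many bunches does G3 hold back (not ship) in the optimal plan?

Minimum-cost shipments:
  G1 to X: 25 × 19 = 475
  G2 to W: 35 × 10 = 350
  G2 to Y: 15 × 16 = 240
  G3 to Y: 105 × 9 = 945
Total cost = 2010.
G3 ships 105 of its 105, leaving 0.

0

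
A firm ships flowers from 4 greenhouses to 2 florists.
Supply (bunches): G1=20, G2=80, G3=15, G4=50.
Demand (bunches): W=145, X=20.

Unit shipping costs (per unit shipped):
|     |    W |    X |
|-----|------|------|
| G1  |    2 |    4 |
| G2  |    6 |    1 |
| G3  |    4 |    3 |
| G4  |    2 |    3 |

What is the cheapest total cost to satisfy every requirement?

580

A cheapest plan:
  G1->W: 20 × 2 = 40
  G2->W: 60 × 6 = 360
  G2->X: 20 × 1 = 20
  G3->W: 15 × 4 = 60
  G4->W: 50 × 2 = 100
Total = 40 + 360 + 20 + 60 + 100 = 580.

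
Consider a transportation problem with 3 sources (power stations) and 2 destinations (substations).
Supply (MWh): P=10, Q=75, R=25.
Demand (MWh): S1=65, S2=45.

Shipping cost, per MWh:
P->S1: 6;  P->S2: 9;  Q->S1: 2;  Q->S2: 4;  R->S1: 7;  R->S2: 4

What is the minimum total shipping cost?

350

An optimal shipping plan:
  P–S1: 10 × 6 = 60
  Q–S1: 55 × 2 = 110
  Q–S2: 20 × 4 = 80
  R–S2: 25 × 4 = 100
Total = 60 + 110 + 80 + 100 = 350.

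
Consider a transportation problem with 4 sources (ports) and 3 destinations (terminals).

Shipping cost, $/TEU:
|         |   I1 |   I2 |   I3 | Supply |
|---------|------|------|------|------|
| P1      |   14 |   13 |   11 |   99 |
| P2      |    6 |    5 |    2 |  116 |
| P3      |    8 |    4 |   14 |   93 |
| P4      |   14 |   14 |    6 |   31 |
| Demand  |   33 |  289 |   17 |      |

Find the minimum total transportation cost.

2556

An optimal shipping plan:
  P1 to I2: 99 × $13 = $1287
  P2 to I1: 19 × $6 = $114
  P2 to I2: 97 × $5 = $485
  P3 to I2: 93 × $4 = $372
  P4 to I1: 14 × $14 = $196
  P4 to I3: 17 × $6 = $102
Total = 1287 + 114 + 485 + 372 + 196 + 102 = $2556.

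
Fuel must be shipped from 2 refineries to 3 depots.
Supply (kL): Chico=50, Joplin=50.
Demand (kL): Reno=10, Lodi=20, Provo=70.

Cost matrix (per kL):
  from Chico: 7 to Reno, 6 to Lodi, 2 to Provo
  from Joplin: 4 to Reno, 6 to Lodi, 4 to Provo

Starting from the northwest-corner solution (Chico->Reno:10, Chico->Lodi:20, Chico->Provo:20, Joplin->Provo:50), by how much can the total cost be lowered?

90

Current plan cost = 10·7 + 20·6 + 20·2 + 50·4 = 430.
Optimal plan:
  Chico->Provo: 50 × 2 = 100
  Joplin->Reno: 10 × 4 = 40
  Joplin->Lodi: 20 × 6 = 120
  Joplin->Provo: 20 × 4 = 80
Optimal cost = 340.
Saving = 430 − 340 = 90.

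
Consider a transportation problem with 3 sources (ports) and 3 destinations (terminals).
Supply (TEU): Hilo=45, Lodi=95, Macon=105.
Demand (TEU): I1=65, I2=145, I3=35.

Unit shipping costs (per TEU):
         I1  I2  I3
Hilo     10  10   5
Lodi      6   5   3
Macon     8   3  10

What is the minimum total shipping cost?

Optimal allocation:
  Hilo–I1: 10 × 10 = 100
  Hilo–I3: 35 × 5 = 175
  Lodi–I1: 55 × 6 = 330
  Lodi–I2: 40 × 5 = 200
  Macon–I2: 105 × 3 = 315
Total = 100 + 175 + 330 + 200 + 315 = 1120.
(Supply check: Hilo ships 45; Lodi ships 95; Macon ships 105.)

1120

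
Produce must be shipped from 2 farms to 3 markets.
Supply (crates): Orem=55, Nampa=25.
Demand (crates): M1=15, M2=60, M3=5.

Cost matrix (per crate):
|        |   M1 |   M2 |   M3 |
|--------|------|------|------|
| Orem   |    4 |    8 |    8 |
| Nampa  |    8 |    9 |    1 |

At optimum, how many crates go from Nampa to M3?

5

The minimum-cost plan:
  Orem→M1: 15 × 4 = 60
  Orem→M2: 40 × 8 = 320
  Nampa→M2: 20 × 9 = 180
  Nampa→M3: 5 × 1 = 5
Total cost = 565.
So Nampa→M3 carries 5 crates.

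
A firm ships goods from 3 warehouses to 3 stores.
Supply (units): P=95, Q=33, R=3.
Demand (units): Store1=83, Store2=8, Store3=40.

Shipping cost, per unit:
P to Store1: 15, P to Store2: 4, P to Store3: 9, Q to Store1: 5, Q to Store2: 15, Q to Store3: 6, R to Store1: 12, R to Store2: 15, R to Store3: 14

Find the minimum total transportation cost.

1298

An optimal shipping plan:
  P to Store1: 47 × 15 = 705
  P to Store2: 8 × 4 = 32
  P to Store3: 40 × 9 = 360
  Q to Store1: 33 × 5 = 165
  R to Store1: 3 × 12 = 36
Total = 705 + 32 + 360 + 165 + 36 = 1298.
(Supply check: P ships 95; Q ships 33; R ships 3.)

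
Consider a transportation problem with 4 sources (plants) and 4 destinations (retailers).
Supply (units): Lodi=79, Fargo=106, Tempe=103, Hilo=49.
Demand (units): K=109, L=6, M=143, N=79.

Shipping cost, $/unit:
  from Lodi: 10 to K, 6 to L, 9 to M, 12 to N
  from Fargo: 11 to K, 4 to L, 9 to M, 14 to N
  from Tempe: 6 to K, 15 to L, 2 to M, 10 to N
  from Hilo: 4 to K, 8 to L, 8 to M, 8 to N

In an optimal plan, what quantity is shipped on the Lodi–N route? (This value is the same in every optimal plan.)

79

Solving gives:
  Lodi→N: 79 × $12 = $948
  Fargo→K: 60 × $11 = $660
  Fargo→L: 6 × $4 = $24
  Fargo→M: 40 × $9 = $360
  Tempe→M: 103 × $2 = $206
  Hilo→K: 49 × $4 = $196
Total cost = $2394.
So Lodi→N carries 79 units.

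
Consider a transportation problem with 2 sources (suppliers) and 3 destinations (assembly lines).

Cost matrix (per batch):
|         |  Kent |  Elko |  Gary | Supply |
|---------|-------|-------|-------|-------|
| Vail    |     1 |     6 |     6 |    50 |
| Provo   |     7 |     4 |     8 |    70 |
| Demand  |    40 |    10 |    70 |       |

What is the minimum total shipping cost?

620

A cheapest plan:
  Vail–Kent: 40 batches
  Vail–Gary: 10 batches
  Provo–Elko: 10 batches
  Provo–Gary: 60 batches
Total cost = 620.
(Supply check: Vail ships 50; Provo ships 70.)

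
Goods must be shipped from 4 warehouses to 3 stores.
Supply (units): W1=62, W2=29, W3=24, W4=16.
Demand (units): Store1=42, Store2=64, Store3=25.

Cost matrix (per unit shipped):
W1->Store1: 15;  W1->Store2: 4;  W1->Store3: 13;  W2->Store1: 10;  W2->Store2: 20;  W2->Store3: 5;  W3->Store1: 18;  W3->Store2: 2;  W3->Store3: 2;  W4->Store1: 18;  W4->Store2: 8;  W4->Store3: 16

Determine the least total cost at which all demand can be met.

849

A cheapest plan:
  W1 to Store2: 62 × 4 = 248
  W2 to Store1: 28 × 10 = 280
  W2 to Store3: 1 × 5 = 5
  W3 to Store3: 24 × 2 = 48
  W4 to Store1: 14 × 18 = 252
  W4 to Store2: 2 × 8 = 16
Total = 248 + 280 + 5 + 48 + 252 + 16 = 849.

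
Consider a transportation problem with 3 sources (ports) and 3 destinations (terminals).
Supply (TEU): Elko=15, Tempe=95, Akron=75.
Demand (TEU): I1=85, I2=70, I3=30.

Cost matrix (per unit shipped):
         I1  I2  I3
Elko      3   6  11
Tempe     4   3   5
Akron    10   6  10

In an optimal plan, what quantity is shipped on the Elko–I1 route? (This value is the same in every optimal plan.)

Solving gives:
  Elko–I1: 15 × 3 = 45
  Tempe–I1: 70 × 4 = 280
  Tempe–I3: 25 × 5 = 125
  Akron–I2: 70 × 6 = 420
  Akron–I3: 5 × 10 = 50
Total cost = 920.
So Elko→I1 carries 15 TEU.

15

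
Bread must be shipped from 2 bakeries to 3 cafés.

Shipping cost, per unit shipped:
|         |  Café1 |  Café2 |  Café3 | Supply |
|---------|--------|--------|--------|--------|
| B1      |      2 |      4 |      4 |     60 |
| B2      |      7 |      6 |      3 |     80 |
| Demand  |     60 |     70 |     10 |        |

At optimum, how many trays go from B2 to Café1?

0

Solving gives:
  B1 to Café1: 60 trays
  B2 to Café2: 70 trays
  B2 to Café3: 10 trays
Total cost = 570.
The route B2→Café1 is not used.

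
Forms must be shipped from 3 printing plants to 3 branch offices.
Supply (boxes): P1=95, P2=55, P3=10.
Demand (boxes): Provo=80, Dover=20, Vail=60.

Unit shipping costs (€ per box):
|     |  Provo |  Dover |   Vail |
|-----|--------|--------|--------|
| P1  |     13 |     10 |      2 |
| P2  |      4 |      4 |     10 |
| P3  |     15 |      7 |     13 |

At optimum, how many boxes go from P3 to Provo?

0

Optimal shipments:
  P1->Provo: 25 × €13 = €325
  P1->Dover: 10 × €10 = €100
  P1->Vail: 60 × €2 = €120
  P2->Provo: 55 × €4 = €220
  P3->Dover: 10 × €7 = €70
Total cost = €835.
The route P3→Provo is not used.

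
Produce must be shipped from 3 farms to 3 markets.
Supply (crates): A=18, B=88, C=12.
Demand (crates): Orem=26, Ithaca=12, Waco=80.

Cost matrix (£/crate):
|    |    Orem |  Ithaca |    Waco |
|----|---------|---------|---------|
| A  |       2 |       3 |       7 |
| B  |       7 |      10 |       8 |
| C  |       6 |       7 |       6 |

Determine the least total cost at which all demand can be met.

804

A cheapest plan:
  A to Orem: 6 crates
  A to Ithaca: 12 crates
  B to Orem: 20 crates
  B to Waco: 68 crates
  C to Waco: 12 crates
Total cost = £804.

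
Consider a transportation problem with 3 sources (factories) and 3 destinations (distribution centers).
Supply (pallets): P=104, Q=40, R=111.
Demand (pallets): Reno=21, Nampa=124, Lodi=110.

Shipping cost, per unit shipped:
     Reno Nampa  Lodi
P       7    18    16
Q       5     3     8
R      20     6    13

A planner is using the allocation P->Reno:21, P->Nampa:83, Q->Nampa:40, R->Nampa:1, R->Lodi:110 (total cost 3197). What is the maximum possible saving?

Current plan cost = 21·7 + 83·18 + 40·3 + 1·6 + 110·13 = 3197.
Optimal plan:
  P to Reno: 21 pallets
  P to Lodi: 83 pallets
  Q to Nampa: 13 pallets
  Q to Lodi: 27 pallets
  R to Nampa: 111 pallets
Optimal cost = 2396.
Saving = 3197 − 2396 = 801.

801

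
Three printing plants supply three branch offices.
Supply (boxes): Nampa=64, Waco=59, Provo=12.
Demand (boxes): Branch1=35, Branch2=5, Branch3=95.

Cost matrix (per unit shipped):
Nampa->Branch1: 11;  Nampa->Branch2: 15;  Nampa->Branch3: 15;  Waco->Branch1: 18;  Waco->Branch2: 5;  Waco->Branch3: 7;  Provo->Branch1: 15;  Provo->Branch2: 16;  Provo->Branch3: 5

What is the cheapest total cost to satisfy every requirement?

A cheapest plan:
  Nampa–Branch1: 35 × 11 = 385
  Nampa–Branch3: 29 × 15 = 435
  Waco–Branch2: 5 × 5 = 25
  Waco–Branch3: 54 × 7 = 378
  Provo–Branch3: 12 × 5 = 60
Total = 385 + 435 + 25 + 378 + 60 = 1283.

1283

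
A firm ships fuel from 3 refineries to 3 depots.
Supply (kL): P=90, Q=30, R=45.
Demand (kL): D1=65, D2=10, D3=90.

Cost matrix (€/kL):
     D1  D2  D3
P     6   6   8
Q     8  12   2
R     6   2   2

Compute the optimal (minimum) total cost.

720

A cheapest plan:
  P→D1: 65 × €6 = €390
  P→D2: 10 × €6 = €60
  P→D3: 15 × €8 = €120
  Q→D3: 30 × €2 = €60
  R→D3: 45 × €2 = €90
Total = 390 + 60 + 120 + 60 + 90 = €720.
(Supply check: P ships 90; Q ships 30; R ships 45.)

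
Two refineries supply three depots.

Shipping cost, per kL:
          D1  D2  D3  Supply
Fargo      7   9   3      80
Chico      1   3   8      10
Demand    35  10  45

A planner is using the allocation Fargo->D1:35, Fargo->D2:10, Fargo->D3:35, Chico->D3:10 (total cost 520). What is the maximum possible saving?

Current plan cost = 35·7 + 10·9 + 35·3 + 10·8 = 520.
Optimal plan:
  Fargo to D1: 25 × 7 = 175
  Fargo to D2: 10 × 9 = 90
  Fargo to D3: 45 × 3 = 135
  Chico to D1: 10 × 1 = 10
Optimal cost = 410.
Saving = 520 − 410 = 110.

110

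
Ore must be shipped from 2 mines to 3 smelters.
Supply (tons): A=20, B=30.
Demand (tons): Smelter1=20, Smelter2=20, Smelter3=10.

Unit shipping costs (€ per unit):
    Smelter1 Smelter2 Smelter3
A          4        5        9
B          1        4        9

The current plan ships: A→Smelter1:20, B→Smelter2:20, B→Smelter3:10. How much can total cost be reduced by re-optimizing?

Current plan cost = 20·4 + 20·4 + 10·9 = €250.
Optimal plan:
  A–Smelter2: 10 × €5 = €50
  A–Smelter3: 10 × €9 = €90
  B–Smelter1: 20 × €1 = €20
  B–Smelter2: 10 × €4 = €40
Optimal cost = €200.
Saving = 250 − 200 = €50.

50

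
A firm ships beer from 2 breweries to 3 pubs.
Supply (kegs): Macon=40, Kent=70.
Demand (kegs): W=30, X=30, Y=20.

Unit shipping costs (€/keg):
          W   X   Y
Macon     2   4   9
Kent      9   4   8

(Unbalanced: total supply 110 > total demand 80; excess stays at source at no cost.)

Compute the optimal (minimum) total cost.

Optimal allocation:
  Macon–W: 30 × €2 = €60
  Macon–X: 10 × €4 = €40
  Kent–X: 20 × €4 = €80
  Kent–Y: 20 × €8 = €160
Total = 60 + 40 + 80 + 160 = €340.

340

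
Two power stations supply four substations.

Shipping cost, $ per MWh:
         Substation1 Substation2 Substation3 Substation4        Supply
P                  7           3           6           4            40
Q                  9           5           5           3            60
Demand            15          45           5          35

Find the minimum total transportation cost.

410

A cheapest plan:
  P–Substation2: 40 × $3 = $120
  Q–Substation1: 15 × $9 = $135
  Q–Substation2: 5 × $5 = $25
  Q–Substation3: 5 × $5 = $25
  Q–Substation4: 35 × $3 = $105
Total = 120 + 135 + 25 + 25 + 105 = $410.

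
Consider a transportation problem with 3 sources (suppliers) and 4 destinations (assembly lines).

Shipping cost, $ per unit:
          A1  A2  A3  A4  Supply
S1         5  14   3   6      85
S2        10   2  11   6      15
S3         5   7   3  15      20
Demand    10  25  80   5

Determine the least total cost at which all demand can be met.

A cheapest plan:
  S1→A3: 80 × $3 = $240
  S1→A4: 5 × $6 = $30
  S2→A2: 15 × $2 = $30
  S3→A1: 10 × $5 = $50
  S3→A2: 10 × $7 = $70
Total = 240 + 30 + 30 + 50 + 70 = $420.
(Supply check: S1 ships 85; S2 ships 15; S3 ships 20.)

420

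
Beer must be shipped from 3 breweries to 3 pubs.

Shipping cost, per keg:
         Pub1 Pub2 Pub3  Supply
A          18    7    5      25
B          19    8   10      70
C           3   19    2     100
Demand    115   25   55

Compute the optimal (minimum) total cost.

One minimum-cost allocation:
  A to Pub3: 25 × 5 = 125
  B to Pub1: 15 × 19 = 285
  B to Pub2: 25 × 8 = 200
  B to Pub3: 30 × 10 = 300
  C to Pub1: 100 × 3 = 300
Total = 125 + 285 + 200 + 300 + 300 = 1210.

1210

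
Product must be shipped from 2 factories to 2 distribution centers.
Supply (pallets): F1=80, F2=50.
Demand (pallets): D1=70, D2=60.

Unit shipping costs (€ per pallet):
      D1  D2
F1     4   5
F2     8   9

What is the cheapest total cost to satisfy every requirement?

780

Optimal allocation:
  F1->D1: 20 × €4 = €80
  F1->D2: 60 × €5 = €300
  F2->D1: 50 × €8 = €400
Total = 80 + 300 + 400 = €780.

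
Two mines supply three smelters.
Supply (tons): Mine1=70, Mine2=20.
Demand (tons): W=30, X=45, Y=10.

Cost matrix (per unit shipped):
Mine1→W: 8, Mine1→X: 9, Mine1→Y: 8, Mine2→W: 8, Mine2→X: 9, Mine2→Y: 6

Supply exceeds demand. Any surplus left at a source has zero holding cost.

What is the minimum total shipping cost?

705

An optimal shipping plan:
  Mine1->W: 20 tons
  Mine1->X: 45 tons
  Mine2->W: 10 tons
  Mine2->Y: 10 tons
Total cost = 705.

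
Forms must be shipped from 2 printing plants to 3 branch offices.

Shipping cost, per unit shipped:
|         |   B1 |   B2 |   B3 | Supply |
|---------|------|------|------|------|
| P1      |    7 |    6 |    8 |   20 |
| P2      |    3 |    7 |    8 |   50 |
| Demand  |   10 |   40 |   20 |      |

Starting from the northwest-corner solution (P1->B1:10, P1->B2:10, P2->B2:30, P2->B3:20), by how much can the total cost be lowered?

Current plan cost = 10·7 + 10·6 + 30·7 + 20·8 = 500.
Optimal plan:
  P1->B2: 20 boxes
  P2->B1: 10 boxes
  P2->B2: 20 boxes
  P2->B3: 20 boxes
Optimal cost = 450.
Saving = 500 − 450 = 50.

50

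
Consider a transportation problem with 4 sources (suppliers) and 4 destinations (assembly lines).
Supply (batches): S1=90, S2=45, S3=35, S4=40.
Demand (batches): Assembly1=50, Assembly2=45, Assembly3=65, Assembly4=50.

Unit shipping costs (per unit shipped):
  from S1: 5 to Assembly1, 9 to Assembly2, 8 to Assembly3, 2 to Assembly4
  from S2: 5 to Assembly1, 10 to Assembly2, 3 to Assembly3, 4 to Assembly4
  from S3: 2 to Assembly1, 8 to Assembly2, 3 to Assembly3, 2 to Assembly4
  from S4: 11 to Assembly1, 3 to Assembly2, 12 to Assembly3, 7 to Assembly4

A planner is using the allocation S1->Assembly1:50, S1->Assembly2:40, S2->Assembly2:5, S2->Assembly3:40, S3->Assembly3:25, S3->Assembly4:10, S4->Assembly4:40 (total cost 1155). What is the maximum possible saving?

490

Current plan cost = 50·5 + 40·9 + 5·10 + 40·3 + 25·3 + 10·2 + 40·7 = 1155.
Optimal plan:
  S1 to Assembly1: 35 × 5 = 175
  S1 to Assembly2: 5 × 9 = 45
  S1 to Assembly4: 50 × 2 = 100
  S2 to Assembly3: 45 × 3 = 135
  S3 to Assembly1: 15 × 2 = 30
  S3 to Assembly3: 20 × 3 = 60
  S4 to Assembly2: 40 × 3 = 120
Optimal cost = 665.
Saving = 1155 − 665 = 490.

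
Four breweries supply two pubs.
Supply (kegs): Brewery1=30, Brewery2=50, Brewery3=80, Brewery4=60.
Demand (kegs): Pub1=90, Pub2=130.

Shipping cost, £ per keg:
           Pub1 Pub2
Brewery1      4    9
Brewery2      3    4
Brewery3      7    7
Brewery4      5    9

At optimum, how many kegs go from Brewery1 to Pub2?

0

Optimal shipments:
  Brewery1->Pub1: 30 × £4 = £120
  Brewery2->Pub2: 50 × £4 = £200
  Brewery3->Pub2: 80 × £7 = £560
  Brewery4->Pub1: 60 × £5 = £300
Total cost = £1180.
The route Brewery1→Pub2 is not used.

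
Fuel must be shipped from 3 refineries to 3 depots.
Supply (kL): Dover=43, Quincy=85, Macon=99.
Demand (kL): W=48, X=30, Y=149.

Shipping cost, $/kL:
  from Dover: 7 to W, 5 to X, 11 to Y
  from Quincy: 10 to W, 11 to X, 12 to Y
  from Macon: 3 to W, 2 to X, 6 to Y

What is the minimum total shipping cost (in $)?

An optimal shipping plan:
  Dover–W: 13 × $7 = $91
  Dover–X: 30 × $5 = $150
  Quincy–Y: 85 × $12 = $1020
  Macon–W: 35 × $3 = $105
  Macon–Y: 64 × $6 = $384
Total = 91 + 150 + 1020 + 105 + 384 = $1750.

1750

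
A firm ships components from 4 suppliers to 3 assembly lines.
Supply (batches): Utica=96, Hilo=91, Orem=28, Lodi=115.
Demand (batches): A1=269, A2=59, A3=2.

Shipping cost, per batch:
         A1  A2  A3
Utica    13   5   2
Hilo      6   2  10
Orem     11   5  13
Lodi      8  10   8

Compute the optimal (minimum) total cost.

An optimal shipping plan:
  Utica to A1: 35 × 13 = 455
  Utica to A2: 59 × 5 = 295
  Utica to A3: 2 × 2 = 4
  Hilo to A1: 91 × 6 = 546
  Orem to A1: 28 × 11 = 308
  Lodi to A1: 115 × 8 = 920
Total = 455 + 295 + 4 + 546 + 308 + 920 = 2528.

2528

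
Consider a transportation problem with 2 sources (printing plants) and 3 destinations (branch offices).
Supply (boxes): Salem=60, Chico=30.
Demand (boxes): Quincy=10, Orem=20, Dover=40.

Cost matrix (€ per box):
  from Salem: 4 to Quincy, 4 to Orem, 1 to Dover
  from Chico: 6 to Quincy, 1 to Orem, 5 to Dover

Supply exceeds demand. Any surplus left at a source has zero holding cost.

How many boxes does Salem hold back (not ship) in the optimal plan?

10

Minimum-cost shipments:
  Salem to Quincy: 10 × €4 = €40
  Salem to Dover: 40 × €1 = €40
  Chico to Orem: 20 × €1 = €20
Total cost = €100.
Salem ships 50 of its 60, leaving 10.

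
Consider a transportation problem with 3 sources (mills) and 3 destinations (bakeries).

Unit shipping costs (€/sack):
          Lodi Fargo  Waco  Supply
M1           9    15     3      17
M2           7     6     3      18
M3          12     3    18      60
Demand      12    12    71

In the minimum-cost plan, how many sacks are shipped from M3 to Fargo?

12

The minimum-cost plan:
  M1–Waco: 17 × €3 = €51
  M2–Waco: 18 × €3 = €54
  M3–Lodi: 12 × €12 = €144
  M3–Fargo: 12 × €3 = €36
  M3–Waco: 36 × €18 = €648
Total cost = €933.
So M3→Fargo carries 12 sacks.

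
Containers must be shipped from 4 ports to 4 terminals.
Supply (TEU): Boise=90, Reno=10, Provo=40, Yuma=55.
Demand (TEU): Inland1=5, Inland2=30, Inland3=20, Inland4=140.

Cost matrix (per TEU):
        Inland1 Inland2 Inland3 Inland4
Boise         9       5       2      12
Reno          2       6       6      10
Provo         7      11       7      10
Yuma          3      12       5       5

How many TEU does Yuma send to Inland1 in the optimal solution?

The minimum-cost plan:
  Boise to Inland2: 30 × 5 = 150
  Boise to Inland3: 20 × 2 = 40
  Boise to Inland4: 40 × 12 = 480
  Reno to Inland1: 5 × 2 = 10
  Reno to Inland4: 5 × 10 = 50
  Provo to Inland4: 40 × 10 = 400
  Yuma to Inland4: 55 × 5 = 275
Total cost = 1405.
The route Yuma→Inland1 is not used.

0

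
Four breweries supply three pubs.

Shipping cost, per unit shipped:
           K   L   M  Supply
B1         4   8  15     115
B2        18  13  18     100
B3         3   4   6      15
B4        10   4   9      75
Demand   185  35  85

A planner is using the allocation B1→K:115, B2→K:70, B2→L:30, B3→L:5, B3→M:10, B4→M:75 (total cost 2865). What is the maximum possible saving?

60

Current plan cost = 115·4 + 70·18 + 30·13 + 5·4 + 10·6 + 75·9 = 2865.
Optimal plan:
  B1->K: 115 × 4 = 460
  B2->K: 55 × 18 = 990
  B2->M: 45 × 18 = 810
  B3->K: 15 × 3 = 45
  B4->L: 35 × 4 = 140
  B4->M: 40 × 9 = 360
Optimal cost = 2805.
Saving = 2865 − 2805 = 60.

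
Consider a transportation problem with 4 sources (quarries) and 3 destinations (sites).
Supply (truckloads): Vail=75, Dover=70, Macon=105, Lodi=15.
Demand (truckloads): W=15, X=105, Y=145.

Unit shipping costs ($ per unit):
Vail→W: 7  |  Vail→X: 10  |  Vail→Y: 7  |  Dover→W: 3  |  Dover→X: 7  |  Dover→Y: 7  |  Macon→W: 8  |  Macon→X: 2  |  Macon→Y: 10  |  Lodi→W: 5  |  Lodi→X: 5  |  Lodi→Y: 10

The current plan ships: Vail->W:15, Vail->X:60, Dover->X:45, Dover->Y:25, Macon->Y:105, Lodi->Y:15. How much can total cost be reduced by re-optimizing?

Current plan cost = 15·7 + 60·10 + 45·7 + 25·7 + 105·10 + 15·10 = $2395.
Optimal plan:
  Vail to Y: 75 × $7 = $525
  Dover to Y: 70 × $7 = $490
  Macon to X: 105 × $2 = $210
  Lodi to W: 15 × $5 = $75
Optimal cost = $1300.
Saving = 2395 − 1300 = $1095.

1095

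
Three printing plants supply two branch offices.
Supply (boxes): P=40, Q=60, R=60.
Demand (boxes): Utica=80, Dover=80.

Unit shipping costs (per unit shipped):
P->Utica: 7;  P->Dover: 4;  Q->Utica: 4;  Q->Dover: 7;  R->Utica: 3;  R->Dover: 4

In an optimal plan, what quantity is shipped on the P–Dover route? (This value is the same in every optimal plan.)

40

Optimal shipments:
  P to Dover: 40 × 4 = 160
  Q to Utica: 60 × 4 = 240
  R to Utica: 20 × 3 = 60
  R to Dover: 40 × 4 = 160
Total cost = 620.
So P→Dover carries 40 boxes.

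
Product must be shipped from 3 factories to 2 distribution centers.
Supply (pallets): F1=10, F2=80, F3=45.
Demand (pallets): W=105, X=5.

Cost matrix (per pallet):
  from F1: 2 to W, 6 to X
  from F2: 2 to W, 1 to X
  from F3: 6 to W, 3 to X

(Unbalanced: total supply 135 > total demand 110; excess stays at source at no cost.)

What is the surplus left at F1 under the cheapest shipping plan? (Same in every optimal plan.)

0

An optimal plan:
  F1->W: 10 × 2 = 20
  F2->W: 80 × 2 = 160
  F3->W: 15 × 6 = 90
  F3->X: 5 × 3 = 15
Total cost = 285.
F1 ships 10 of its 10, leaving 0.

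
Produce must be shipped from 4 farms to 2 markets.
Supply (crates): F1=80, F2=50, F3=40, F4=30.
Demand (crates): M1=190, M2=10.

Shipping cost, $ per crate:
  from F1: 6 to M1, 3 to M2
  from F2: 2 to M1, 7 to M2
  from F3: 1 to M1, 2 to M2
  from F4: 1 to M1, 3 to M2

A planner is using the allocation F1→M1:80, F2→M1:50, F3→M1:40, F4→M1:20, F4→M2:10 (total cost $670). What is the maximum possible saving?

50

Current plan cost = 80·6 + 50·2 + 40·1 + 20·1 + 10·3 = $670.
Optimal plan:
  F1→M1: 70 × $6 = $420
  F1→M2: 10 × $3 = $30
  F2→M1: 50 × $2 = $100
  F3→M1: 40 × $1 = $40
  F4→M1: 30 × $1 = $30
Optimal cost = $620.
Saving = 670 − 620 = $50.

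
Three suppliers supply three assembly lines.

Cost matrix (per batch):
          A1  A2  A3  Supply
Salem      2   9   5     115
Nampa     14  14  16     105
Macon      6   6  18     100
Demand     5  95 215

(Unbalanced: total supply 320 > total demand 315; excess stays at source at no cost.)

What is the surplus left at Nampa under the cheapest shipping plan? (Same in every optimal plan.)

Minimum-cost shipments:
  Salem–A3: 115 × 5 = 575
  Nampa–A3: 100 × 16 = 1600
  Macon–A1: 5 × 6 = 30
  Macon–A2: 95 × 6 = 570
Total cost = 2775.
Nampa ships 100 of its 105, leaving 5.

5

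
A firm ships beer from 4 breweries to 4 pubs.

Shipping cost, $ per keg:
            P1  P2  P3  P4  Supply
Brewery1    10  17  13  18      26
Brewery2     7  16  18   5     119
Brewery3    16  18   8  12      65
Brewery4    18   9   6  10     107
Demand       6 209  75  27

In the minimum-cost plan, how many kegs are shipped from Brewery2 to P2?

The minimum-cost plan:
  Brewery1->P2: 16 kegs
  Brewery1->P3: 10 kegs
  Brewery2->P1: 6 kegs
  Brewery2->P2: 86 kegs
  Brewery2->P4: 27 kegs
  Brewery3->P3: 65 kegs
  Brewery4->P2: 107 kegs
Total cost = $3438.
So Brewery2→P2 carries 86 kegs.

86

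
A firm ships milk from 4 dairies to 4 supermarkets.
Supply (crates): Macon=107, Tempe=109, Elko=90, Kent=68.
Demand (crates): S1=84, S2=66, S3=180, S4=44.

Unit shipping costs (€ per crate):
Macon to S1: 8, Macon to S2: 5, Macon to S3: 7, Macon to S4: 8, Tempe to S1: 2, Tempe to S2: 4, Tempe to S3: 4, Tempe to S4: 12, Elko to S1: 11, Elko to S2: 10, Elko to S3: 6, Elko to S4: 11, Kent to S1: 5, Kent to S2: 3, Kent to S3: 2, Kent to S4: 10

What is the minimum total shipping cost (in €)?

1611

One minimum-cost allocation:
  Macon to S2: 63 × €5 = €315
  Macon to S4: 44 × €8 = €352
  Tempe to S1: 84 × €2 = €168
  Tempe to S2: 3 × €4 = €12
  Tempe to S3: 22 × €4 = €88
  Elko to S3: 90 × €6 = €540
  Kent to S3: 68 × €2 = €136
Total = 315 + 352 + 168 + 12 + 88 + 540 + 136 = €1611.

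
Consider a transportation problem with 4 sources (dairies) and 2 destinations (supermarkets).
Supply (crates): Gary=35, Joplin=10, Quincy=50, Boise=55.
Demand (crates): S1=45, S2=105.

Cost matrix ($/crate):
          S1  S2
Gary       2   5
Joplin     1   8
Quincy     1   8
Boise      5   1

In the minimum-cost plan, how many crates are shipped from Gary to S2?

Solving gives:
  Gary->S2: 35 × $5 = $175
  Joplin->S1: 10 × $1 = $10
  Quincy->S1: 35 × $1 = $35
  Quincy->S2: 15 × $8 = $120
  Boise->S2: 55 × $1 = $55
Total cost = $395.
So Gary→S2 carries 35 crates.

35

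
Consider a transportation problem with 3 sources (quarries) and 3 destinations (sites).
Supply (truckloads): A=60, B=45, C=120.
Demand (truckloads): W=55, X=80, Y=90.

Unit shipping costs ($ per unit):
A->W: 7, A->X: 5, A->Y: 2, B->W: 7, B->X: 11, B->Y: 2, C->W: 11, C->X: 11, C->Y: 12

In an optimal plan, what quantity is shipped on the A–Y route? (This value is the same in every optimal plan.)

45

Optimal shipments:
  A to X: 15 × $5 = $75
  A to Y: 45 × $2 = $90
  B to Y: 45 × $2 = $90
  C to W: 55 × $11 = $605
  C to X: 65 × $11 = $715
Total cost = $1575.
So A→Y carries 45 truckloads.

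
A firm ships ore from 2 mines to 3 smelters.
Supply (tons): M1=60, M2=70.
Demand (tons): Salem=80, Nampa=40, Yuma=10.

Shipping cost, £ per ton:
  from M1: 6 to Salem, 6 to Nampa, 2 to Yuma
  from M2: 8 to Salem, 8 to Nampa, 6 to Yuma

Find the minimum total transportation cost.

A cheapest plan:
  M1→Salem: 10 × £6 = £60
  M1→Nampa: 40 × £6 = £240
  M1→Yuma: 10 × £2 = £20
  M2→Salem: 70 × £8 = £560
Total = 60 + 240 + 20 + 560 = £880.
(Supply check: M1 ships 60; M2 ships 70.)

880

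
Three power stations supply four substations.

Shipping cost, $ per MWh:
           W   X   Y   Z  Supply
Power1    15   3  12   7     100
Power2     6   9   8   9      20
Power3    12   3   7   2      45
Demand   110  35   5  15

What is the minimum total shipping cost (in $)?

An optimal shipping plan:
  Power1→W: 65 × $15 = $975
  Power1→X: 35 × $3 = $105
  Power2→W: 20 × $6 = $120
  Power3→W: 25 × $12 = $300
  Power3→Y: 5 × $7 = $35
  Power3→Z: 15 × $2 = $30
Total = 975 + 105 + 120 + 300 + 35 + 30 = $1565.

1565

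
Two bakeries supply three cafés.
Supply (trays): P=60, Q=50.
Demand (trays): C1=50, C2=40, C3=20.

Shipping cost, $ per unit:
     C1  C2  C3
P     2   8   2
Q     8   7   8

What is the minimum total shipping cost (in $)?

Optimal allocation:
  P->C1: 50 trays
  P->C3: 10 trays
  Q->C2: 40 trays
  Q->C3: 10 trays
Total cost = $480.

480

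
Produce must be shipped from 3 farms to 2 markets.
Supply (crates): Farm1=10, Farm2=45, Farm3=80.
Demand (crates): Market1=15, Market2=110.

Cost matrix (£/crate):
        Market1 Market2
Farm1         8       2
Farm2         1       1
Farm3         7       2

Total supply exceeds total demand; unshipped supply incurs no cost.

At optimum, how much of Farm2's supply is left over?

0

An optimal plan:
  Farm1→Market2: 10 crates
  Farm2→Market1: 15 crates
  Farm2→Market2: 30 crates
  Farm3→Market2: 70 crates
Total cost = £205.
Farm2 ships 45 of its 45, leaving 0.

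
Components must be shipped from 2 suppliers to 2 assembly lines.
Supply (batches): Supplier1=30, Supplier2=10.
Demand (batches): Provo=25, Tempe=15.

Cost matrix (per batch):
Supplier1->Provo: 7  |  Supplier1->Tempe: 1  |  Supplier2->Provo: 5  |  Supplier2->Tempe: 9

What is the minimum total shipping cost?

An optimal shipping plan:
  Supplier1 to Provo: 15 × 7 = 105
  Supplier1 to Tempe: 15 × 1 = 15
  Supplier2 to Provo: 10 × 5 = 50
Total = 105 + 15 + 50 = 170.

170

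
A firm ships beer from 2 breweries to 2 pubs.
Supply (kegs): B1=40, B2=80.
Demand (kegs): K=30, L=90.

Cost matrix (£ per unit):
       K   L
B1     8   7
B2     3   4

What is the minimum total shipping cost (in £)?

One minimum-cost allocation:
  B1–L: 40 × £7 = £280
  B2–K: 30 × £3 = £90
  B2–L: 50 × £4 = £200
Total = 280 + 90 + 200 = £570.

570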